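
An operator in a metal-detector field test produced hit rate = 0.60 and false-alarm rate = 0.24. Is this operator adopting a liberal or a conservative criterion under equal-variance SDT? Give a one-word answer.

conservative

z(H) = 0.253, z(FA) = -0.706
c = −½·(z(H) + z(FA)) = 0.2265
c > 0 → conservative criterion (biased toward responding “no”).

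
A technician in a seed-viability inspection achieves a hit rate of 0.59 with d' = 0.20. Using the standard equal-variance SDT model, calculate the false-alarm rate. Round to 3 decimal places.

z(hit rate) = z(0.59) = 0.2275
z(FA) = z(H) − d' = 0.2275 − 0.20 = 0.0275
false-alarm rate = Φ(0.0275) = 0.5110

false-alarm rate = 0.511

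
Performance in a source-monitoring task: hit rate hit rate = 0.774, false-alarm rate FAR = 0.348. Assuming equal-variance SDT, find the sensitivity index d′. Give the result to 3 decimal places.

d′ = 1.143

z(H) = 0.7521
z(FA) = -0.3907
d' = z(H) − z(FA) = 0.7521 − (-0.3907) = 1.1428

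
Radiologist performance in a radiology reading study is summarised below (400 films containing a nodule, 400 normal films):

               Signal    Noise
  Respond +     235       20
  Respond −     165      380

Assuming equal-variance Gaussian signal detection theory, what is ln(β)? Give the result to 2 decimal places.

ln β = 1.33

H = 235/400 = 0.5875
FA = 20/400 = 0.0500
z(0.5875) = 0.221, z(0.0500) = -1.645
ln β = −½·[z(H)² − z(FA)²] = −0.5 × (0.049 − 2.706) = 1.3285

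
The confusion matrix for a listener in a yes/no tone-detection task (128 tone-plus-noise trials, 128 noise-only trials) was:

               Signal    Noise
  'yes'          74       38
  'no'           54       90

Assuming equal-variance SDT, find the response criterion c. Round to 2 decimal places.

c = 0.17

H = 74/128 = 0.5781
FA = 38/128 = 0.2969
z(H) = 0.197
z(FA) = -0.533
c = −½·[z(H) + z(FA)] = −0.5 × (0.197 + (-0.533)) = 0.168
c > 0: the listener has a conservative response bias.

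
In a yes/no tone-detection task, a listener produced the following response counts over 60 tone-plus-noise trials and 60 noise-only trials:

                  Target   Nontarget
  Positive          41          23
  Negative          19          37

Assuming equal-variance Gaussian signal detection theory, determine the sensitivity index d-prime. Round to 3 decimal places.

d-prime = 0.774

H = 41/60 = 0.6833
FA = 23/60 = 0.3833
Φ⁻¹(0.6833) = 0.4769, Φ⁻¹(0.3833) = -0.2968
d' = z(H) − z(FA) = 0.4769 − (-0.2968) = 0.7737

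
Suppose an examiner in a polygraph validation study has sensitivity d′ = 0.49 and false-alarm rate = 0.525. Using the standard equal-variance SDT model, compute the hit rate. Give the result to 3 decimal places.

z(false-alarm rate) = z(0.525) = 0.0627
z(H) = z(FA) + d' = 0.0627 + 0.49 = 0.5527
hit rate = Φ(0.5527) = 0.7098

hit rate = 0.710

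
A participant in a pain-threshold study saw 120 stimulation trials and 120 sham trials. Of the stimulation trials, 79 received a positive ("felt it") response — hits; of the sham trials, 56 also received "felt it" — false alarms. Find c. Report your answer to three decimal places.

c = -0.162

H = 79/120 = 0.6583
FA = 56/120 = 0.4667
z(H) = 0.4078
z(FA) = -0.0836
c = −½·[z(H) + z(FA)] = −0.5 × (0.4078 + (-0.0836)) = -0.1621
c < 0: the participant has a liberal response bias.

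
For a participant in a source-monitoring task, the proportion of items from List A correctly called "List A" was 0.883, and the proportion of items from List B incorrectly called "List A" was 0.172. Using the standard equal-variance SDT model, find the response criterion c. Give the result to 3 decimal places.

c = -0.122

z(H) = z(0.883) = 1.1901
z(FA) = z(0.172) = -0.9463
c = −½·[z(H) + z(FA)] = −0.5 × (1.1901 + (-0.9463)) = -0.1219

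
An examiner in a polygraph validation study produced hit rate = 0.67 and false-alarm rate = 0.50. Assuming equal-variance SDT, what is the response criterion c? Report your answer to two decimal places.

c = -0.22

Φ⁻¹(H) = 0.4399
Φ⁻¹(FA) = 0.0000
c = −½·[z(H) + z(FA)] = −0.5 × (0.4399 + 0.0000) = -0.21995
c < 0: the examiner has a liberal response bias.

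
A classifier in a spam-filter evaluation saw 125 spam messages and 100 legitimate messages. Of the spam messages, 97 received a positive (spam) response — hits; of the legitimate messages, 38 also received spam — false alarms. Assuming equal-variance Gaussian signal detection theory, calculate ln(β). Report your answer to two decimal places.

H = 97/125 = 0.7760
FA = 38/100 = 0.3800
z(0.7760) = 0.759, z(0.3800) = -0.305
ln β = −½·[z(H)² − z(FA)²] = −0.5 × (0.576 − 0.093) = -0.2415

ln β = -0.24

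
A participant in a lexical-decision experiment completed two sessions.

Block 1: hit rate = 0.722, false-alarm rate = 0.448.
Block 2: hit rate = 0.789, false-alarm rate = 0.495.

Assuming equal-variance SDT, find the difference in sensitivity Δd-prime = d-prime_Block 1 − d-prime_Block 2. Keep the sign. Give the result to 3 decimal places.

Δd-prime = -0.096

Block 1: z(0.722) = 0.5888, z(0.448) = -0.1307, d' = 0.7195
Block 2: z(0.789) = 0.8030, z(0.495) = -0.0125, d' = 0.8155
Δd' = d'_Block 1 − d'_Block 2 = 0.7195 − 0.8155 = -0.0960
Block 2 has the higher sensitivity.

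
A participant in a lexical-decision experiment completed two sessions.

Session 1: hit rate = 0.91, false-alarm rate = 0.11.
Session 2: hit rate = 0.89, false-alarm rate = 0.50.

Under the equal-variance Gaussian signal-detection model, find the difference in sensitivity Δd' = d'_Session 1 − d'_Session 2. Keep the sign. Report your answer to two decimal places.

Session 1: z(0.91) = 1.341, z(0.11) = -1.227, d' = 2.568
Session 2: z(0.89) = 1.227, z(0.50) = 0.000, d' = 1.227
Δd' = d'_Session 1 − d'_Session 2 = 2.568 − 1.227 = 1.341
Session 1 has the higher sensitivity.

Δd' = 1.34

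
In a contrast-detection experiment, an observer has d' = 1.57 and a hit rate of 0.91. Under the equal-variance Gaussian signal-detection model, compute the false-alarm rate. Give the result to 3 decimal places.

false-alarm rate = 0.409

z(hit rate) = z(0.91) = 1.3408
z(FA) = z(H) − d' = 1.3408 − 1.57 = -0.2292
false-alarm rate = Φ(-0.2292) = 0.4094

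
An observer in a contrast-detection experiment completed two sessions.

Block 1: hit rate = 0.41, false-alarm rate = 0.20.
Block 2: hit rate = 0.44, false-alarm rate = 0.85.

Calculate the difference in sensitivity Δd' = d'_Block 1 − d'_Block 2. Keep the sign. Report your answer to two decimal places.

Block 1: z(0.41) = -0.228, z(0.20) = -0.842, d' = 0.614
Block 2: z(0.44) = -0.151, z(0.85) = 1.036, d' = -1.187
Δd' = d'_Block 1 − d'_Block 2 = 0.614 − (-1.187) = 1.801
Block 1 has the higher sensitivity.

Δd' = 1.80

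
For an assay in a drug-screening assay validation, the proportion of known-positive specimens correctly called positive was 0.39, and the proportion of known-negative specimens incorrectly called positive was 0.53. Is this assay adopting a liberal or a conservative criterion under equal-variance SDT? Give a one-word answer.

conservative

z(H) = -0.279, z(FA) = 0.075
c = −½·(z(H) + z(FA)) = 0.102
c > 0 → conservative criterion (biased toward responding “no”).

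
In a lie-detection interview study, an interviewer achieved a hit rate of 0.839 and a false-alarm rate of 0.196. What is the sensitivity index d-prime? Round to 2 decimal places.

z(H) = 0.990
z(FA) = -0.856
d' = z(H) − z(FA) = 0.990 − (-0.856) = 1.846

d-prime = 1.85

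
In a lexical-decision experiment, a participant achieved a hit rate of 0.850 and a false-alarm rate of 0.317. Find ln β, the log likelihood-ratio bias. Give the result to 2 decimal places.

ln β = -0.42

z(0.850) = 1.036, z(0.317) = -0.476
ln β = −½·[z(H)² − z(FA)²] = −0.5 × (1.073 − 0.227) = -0.423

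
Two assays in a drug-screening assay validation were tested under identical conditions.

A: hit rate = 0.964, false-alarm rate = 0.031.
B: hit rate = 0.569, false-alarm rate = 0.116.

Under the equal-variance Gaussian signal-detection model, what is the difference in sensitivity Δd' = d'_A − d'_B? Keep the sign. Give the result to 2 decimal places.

Δd' = 2.30

A: z(0.964) = 1.799, z(0.031) = -1.866, d' = 3.665
B: z(0.569) = 0.174, z(0.116) = -1.195, d' = 1.369
Δd' = d'_A − d'_B = 3.665 − 1.369 = 2.296
A has the higher sensitivity.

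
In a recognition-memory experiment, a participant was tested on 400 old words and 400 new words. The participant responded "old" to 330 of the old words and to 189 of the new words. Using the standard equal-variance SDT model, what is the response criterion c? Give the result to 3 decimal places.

H = 330/400 = 0.8250
FA = 189/400 = 0.4725
z(H) = 0.9346
z(FA) = -0.0690
c = −½·[z(H) + z(FA)] = −0.5 × (0.9346 + (-0.0690)) = -0.4328

c = -0.433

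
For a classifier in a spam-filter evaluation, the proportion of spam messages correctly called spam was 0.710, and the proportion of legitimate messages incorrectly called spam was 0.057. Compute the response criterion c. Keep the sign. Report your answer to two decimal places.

c = 0.51

Φ⁻¹(H) = 0.5534
Φ⁻¹(FA) = -1.5805
c = −½·[z(H) + z(FA)] = −0.5 × (0.5534 + (-1.5805)) = 0.51355
c > 0: the classifier has a conservative response bias.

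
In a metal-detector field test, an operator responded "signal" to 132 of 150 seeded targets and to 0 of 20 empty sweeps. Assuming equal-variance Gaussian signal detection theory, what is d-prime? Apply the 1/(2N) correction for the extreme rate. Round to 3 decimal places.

d-prime = 3.135

The false-alarm rate is 0/20 = 0, so apply the 1/(2N) correction: FA → 1/(2·20) = 0.02500.
z(H) = z(0.88000) = 1.1750
z(FA) = z(0.02500) = -1.9600
d' = 1.1750 − (-1.9600) = 3.1350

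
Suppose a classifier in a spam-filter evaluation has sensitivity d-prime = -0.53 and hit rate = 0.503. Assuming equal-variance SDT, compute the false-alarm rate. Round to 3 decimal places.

false-alarm rate = 0.705

z(hit rate) = z(0.503) = 0.0075
z(FA) = z(H) − d' = 0.0075 − (-0.53) = 0.5375
false-alarm rate = Φ(0.5375) = 0.7045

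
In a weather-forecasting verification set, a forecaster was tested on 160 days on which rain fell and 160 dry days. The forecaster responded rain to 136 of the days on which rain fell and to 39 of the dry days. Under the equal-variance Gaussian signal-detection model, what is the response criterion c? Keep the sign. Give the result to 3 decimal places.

H = 136/160 = 0.8500
FA = 39/160 = 0.2437
z(H) = z(0.8500) = 1.0364
z(FA) = z(0.2437) = -0.6945
c = −½·[z(H) + z(FA)] = −0.5 × (1.0364 + (-0.6945)) = -0.17095

c = -0.171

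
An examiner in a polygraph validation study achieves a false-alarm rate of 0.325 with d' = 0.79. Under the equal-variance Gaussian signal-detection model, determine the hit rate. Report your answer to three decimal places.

hit rate = 0.632

z(false-alarm rate) = z(0.325) = -0.4538
z(H) = z(FA) + d' = -0.4538 + 0.79 = 0.3362
hit rate = Φ(0.3362) = 0.6316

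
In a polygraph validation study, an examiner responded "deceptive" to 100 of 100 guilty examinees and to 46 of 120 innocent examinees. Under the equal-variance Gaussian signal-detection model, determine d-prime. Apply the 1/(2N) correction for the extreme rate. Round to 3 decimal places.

The hit rate is 100/100 = 1, so apply the 1/(2N) correction: H → 1 − 1/(2·100) = 0.99500.
z(H) = z(0.99500) = 2.5758
z(FA) = z(0.38333) = -0.2967
d' = 2.5758 − (-0.2967) = 2.8725

d-prime = 2.873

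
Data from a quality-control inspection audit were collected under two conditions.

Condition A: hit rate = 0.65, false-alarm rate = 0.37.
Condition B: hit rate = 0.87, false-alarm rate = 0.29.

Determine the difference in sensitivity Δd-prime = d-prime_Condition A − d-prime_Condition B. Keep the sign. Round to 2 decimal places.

Condition A: z(0.65) = 0.385, z(0.37) = -0.332, d' = 0.717
Condition B: z(0.87) = 1.126, z(0.29) = -0.553, d' = 1.679
Δd' = d'_Condition A − d'_Condition B = 0.717 − 1.679 = -0.962
Condition B has the higher sensitivity.

Δd-prime = -0.96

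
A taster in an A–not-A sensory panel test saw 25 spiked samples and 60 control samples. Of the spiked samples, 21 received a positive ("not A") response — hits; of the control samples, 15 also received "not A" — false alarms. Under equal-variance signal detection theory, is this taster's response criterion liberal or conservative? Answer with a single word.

z(H) = 0.994, z(FA) = -0.674
c = −½·(z(H) + z(FA)) = -0.160
c < 0 → liberal criterion (biased toward responding “yes”).

liberal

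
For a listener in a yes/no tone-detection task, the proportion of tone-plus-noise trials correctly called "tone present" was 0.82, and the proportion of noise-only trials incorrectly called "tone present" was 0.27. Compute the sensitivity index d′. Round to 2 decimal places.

d′ = 1.53

z(H) = 0.915
z(FA) = -0.613
d' = z(H) − z(FA) = 0.915 − (-0.613) = 1.528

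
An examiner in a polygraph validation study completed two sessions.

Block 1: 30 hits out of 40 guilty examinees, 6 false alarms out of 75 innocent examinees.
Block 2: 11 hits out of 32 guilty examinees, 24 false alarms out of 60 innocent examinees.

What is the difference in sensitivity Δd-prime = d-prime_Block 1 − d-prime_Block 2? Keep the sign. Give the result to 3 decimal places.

Δd-prime = 2.228

Block 1: z(0.7500) = 0.6745, z(0.0800) = -1.4051, d' = 2.0796
Block 2: z(0.3438) = -0.4021, z(0.4000) = -0.2533, d' = -0.1488
Δd' = d'_Block 1 − d'_Block 2 = 2.0796 − (-0.1488) = 2.2284
Block 1 has the higher sensitivity.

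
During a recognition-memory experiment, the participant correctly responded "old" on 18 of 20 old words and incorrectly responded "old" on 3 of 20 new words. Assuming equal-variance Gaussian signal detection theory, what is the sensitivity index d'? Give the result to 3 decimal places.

H = 18/20 = 0.9000
FA = 3/20 = 0.1500
Φ⁻¹(0.9000) = 1.2816, Φ⁻¹(0.1500) = -1.0364
d' = z(H) − z(FA) = 1.2816 − (-1.0364) = 2.3180

d' = 2.318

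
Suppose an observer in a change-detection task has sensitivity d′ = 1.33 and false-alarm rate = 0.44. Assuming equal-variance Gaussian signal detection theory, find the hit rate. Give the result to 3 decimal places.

z(false-alarm rate) = z(0.44) = -0.1510
z(H) = z(FA) + d' = -0.1510 + 1.33 = 1.1790
hit rate = Φ(1.1790) = 0.8808

hit rate = 0.881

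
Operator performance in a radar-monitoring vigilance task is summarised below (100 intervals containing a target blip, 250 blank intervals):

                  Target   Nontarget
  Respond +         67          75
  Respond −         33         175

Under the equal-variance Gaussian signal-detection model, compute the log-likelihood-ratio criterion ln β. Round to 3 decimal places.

ln β = 0.041

H = 67/100 = 0.6700
FA = 75/250 = 0.3000
z(H) = 0.4399
z(FA) = -0.5244
ln β = −½·[z(H)² − z(FA)²] = −0.5 × (0.1935 − 0.2750) = 0.04075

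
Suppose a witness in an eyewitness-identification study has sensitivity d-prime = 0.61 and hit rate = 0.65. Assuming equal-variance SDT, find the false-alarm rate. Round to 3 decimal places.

false-alarm rate = 0.411

z(hit rate) = z(0.65) = 0.3853
z(FA) = z(H) − d' = 0.3853 − 0.61 = -0.2247
false-alarm rate = Φ(-0.2247) = 0.4111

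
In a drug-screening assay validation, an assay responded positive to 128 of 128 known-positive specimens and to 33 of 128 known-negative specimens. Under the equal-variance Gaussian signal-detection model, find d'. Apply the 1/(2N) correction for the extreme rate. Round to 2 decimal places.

The hit rate is 128/128 = 1, so apply the 1/(2N) correction: H → 1 − 1/(2·128) = 0.99609.
z(H) = z(0.99609) = 2.660
z(FA) = z(0.25781) = -0.650
d' = 2.660 − (-0.650) = 3.310

d' = 3.31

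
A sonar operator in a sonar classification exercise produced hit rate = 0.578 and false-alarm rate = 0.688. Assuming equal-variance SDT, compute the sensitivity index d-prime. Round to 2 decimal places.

Φ⁻¹(H) = Φ⁻¹(0.578) = 0.1968
Φ⁻¹(FA) = Φ⁻¹(0.688) = 0.4902
d' = z(H) − z(FA) = 0.1968 − 0.4902 = -0.2934

d-prime = -0.29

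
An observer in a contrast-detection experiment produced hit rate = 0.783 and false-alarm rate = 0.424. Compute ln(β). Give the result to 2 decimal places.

z(H) = z(0.783) = 0.782
z(FA) = z(0.424) = -0.192
ln β = −½·[z(H)² − z(FA)²] = −0.5 × (0.612 − 0.037) = -0.2875

ln β = -0.29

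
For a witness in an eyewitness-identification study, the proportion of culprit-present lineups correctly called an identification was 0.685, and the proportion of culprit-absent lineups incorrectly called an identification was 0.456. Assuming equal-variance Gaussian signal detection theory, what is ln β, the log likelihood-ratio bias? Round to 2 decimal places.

ln β = -0.11

z(H) = z(0.685) = 0.482
z(FA) = z(0.456) = -0.111
ln β = −½·[z(H)² − z(FA)²] = −0.5 × (0.232 − 0.012) = -0.110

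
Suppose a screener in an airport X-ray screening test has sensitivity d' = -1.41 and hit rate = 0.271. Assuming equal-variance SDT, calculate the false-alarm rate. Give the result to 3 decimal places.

z(hit rate) = z(0.271) = -0.6098
z(FA) = z(H) − d' = -0.6098 − (-1.41) = 0.8002
false-alarm rate = Φ(0.8002) = 0.7882

false-alarm rate = 0.788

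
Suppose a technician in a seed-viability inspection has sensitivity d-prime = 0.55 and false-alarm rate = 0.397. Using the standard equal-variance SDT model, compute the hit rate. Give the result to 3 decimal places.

hit rate = 0.614

z(false-alarm rate) = z(0.397) = -0.2611
z(H) = z(FA) + d' = -0.2611 + 0.55 = 0.2889
hit rate = Φ(0.2889) = 0.6137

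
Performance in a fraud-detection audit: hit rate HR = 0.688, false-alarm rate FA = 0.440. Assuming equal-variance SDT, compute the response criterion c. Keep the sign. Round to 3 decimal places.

c = -0.170

z(H) = 0.4902
z(FA) = -0.1510
c = −½·[z(H) + z(FA)] = −0.5 × (0.4902 + (-0.1510)) = -0.1696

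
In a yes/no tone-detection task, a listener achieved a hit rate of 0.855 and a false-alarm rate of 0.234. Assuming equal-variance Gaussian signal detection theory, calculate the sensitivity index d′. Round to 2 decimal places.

z(0.855) = 1.0581, z(0.234) = -0.7257
d' = z(H) − z(FA) = 1.0581 − (-0.7257) = 1.7838

d′ = 1.78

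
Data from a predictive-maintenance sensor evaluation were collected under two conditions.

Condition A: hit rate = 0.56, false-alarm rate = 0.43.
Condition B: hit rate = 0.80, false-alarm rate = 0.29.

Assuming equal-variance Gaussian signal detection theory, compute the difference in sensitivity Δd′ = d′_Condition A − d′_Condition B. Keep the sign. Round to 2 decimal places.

Δd′ = -1.07

Condition A: z(0.56) = 0.151, z(0.43) = -0.176, d' = 0.327
Condition B: z(0.80) = 0.842, z(0.29) = -0.553, d' = 1.395
Δd' = d'_Condition A − d'_Condition B = 0.327 − 1.395 = -1.068
Condition B has the higher sensitivity.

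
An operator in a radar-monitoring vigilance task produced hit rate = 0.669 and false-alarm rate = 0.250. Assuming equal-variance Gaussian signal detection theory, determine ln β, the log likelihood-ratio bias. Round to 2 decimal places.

ln β = 0.13

z(0.669) = 0.437, z(0.250) = -0.674
ln β = −½·[z(H)² − z(FA)²] = −0.5 × (0.191 − 0.454) = 0.1315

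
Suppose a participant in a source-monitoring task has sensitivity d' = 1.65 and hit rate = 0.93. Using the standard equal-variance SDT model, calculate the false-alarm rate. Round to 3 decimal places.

false-alarm rate = 0.431

z(hit rate) = z(0.93) = 1.4758
z(FA) = z(H) − d' = 1.4758 − 1.65 = -0.1742
false-alarm rate = Φ(-0.1742) = 0.4309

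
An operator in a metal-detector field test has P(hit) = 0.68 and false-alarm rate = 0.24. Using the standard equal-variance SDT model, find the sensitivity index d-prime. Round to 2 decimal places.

d-prime = 1.17

Φ⁻¹(H) = Φ⁻¹(0.68) = 0.4677
Φ⁻¹(FA) = Φ⁻¹(0.24) = -0.7063
d' = z(H) − z(FA) = 0.4677 − (-0.7063) = 1.1740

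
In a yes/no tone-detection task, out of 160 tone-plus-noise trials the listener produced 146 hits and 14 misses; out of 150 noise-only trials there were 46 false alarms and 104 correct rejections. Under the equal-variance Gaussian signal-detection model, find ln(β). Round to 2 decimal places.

H = 146/160 = 0.9125
FA = 46/150 = 0.3067
z(0.9125) = 1.356, z(0.3067) = -0.505
ln β = −½·[z(H)² − z(FA)²] = −0.5 × (1.839 − 0.255) = -0.792

ln β = -0.79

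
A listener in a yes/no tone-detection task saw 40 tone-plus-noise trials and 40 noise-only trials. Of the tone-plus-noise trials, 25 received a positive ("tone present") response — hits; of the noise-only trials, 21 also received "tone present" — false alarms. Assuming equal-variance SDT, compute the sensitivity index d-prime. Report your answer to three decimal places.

H = 25/40 = 0.6250
FA = 21/40 = 0.5250
Φ⁻¹(H) = Φ⁻¹(0.6250) = 0.3186
Φ⁻¹(FA) = Φ⁻¹(0.5250) = 0.0627
d' = z(H) − z(FA) = 0.3186 − 0.0627 = 0.2559

d-prime = 0.256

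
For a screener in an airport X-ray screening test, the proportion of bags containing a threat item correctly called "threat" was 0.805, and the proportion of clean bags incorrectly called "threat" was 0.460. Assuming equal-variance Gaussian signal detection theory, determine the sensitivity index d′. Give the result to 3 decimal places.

Φ⁻¹(H) = 0.8596
Φ⁻¹(FA) = -0.1004
d' = z(H) − z(FA) = 0.8596 − (-0.1004) = 0.9600

d′ = 0.960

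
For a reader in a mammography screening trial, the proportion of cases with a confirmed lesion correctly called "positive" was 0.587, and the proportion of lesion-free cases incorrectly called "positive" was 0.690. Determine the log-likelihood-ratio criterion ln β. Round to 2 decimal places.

z(H) = z(0.587) = 0.220
z(FA) = z(0.690) = 0.496
ln β = −½·[z(H)² − z(FA)²] = −0.5 × (0.048 − 0.246) = 0.099

ln β = 0.10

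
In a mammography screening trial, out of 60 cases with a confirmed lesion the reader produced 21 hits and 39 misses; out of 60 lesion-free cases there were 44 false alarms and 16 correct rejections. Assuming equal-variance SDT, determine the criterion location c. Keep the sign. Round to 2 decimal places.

H = 21/60 = 0.3500
FA = 44/60 = 0.7333
z(0.3500) = -0.3853, z(0.7333) = 0.6228
c = −½·[z(H) + z(FA)] = −0.5 × (-0.3853 + 0.6228) = -0.11875
c < 0: the reader has a liberal response bias.

c = -0.12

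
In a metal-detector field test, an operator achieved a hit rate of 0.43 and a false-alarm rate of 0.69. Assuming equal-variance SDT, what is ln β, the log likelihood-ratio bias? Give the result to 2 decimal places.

ln β = 0.11

z(0.43) = -0.176, z(0.69) = 0.496
ln β = −½·[z(H)² − z(FA)²] = −0.5 × (0.031 − 0.246) = 0.1075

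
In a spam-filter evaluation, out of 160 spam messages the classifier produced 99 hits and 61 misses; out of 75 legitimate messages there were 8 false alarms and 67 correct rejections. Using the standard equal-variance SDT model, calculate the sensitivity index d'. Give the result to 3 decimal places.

H = 99/160 = 0.6188
FA = 8/75 = 0.1067
z(0.6188) = 0.3023, z(0.1067) = -1.2443
d' = z(H) − z(FA) = 0.3023 − (-1.2443) = 1.5466

d' = 1.547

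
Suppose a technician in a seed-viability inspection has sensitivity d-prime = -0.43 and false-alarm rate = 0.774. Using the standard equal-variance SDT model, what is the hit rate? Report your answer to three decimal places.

hit rate = 0.626

z(false-alarm rate) = z(0.774) = 0.7521
z(H) = z(FA) + d' = 0.7521 + (-0.43) = 0.3221
hit rate = Φ(0.3221) = 0.6263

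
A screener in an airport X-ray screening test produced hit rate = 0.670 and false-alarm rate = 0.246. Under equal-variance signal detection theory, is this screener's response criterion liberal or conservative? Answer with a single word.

z(H) = 0.440, z(FA) = -0.687
c = −½·(z(H) + z(FA)) = 0.1235
c > 0 → conservative criterion (biased toward responding “no”).

conservative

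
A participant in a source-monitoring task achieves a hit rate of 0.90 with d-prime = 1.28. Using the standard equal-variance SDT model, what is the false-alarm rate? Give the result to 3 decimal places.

false-alarm rate = 0.501

z(hit rate) = z(0.90) = 1.2816
z(FA) = z(H) − d' = 1.2816 − 1.28 = 0.0016
false-alarm rate = Φ(0.0016) = 0.5006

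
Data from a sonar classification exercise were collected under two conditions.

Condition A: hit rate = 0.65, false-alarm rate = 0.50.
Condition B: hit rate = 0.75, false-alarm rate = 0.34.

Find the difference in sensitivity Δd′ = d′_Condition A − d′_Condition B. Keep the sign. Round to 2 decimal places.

Δd′ = -0.70

Condition A: z(0.65) = 0.385, z(0.50) = 0.000, d' = 0.385
Condition B: z(0.75) = 0.674, z(0.34) = -0.412, d' = 1.086
Δd' = d'_Condition A − d'_Condition B = 0.385 − 1.086 = -0.701
Condition B has the higher sensitivity.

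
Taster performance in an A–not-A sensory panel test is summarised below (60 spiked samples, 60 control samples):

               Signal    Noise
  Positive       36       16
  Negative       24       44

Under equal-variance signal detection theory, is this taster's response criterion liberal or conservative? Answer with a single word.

conservative

z(H) = 0.253, z(FA) = -0.623
c = −½·(z(H) + z(FA)) = 0.185
c > 0 → conservative criterion (biased toward responding “no”).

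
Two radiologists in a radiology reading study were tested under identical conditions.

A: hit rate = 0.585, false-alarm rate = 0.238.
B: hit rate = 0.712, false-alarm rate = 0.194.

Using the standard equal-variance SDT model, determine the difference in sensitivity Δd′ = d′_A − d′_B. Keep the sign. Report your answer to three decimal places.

Δd′ = -0.495

A: z(0.585) = 0.2147, z(0.238) = -0.7128, d' = 0.9275
B: z(0.712) = 0.5592, z(0.194) = -0.8633, d' = 1.4225
Δd' = d'_A − d'_B = 0.9275 − 1.4225 = -0.4950
B has the higher sensitivity.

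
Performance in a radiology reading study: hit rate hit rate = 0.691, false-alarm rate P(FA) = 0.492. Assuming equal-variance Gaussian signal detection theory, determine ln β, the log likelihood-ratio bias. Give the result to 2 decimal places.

Φ⁻¹(H) = Φ⁻¹(0.691) = 0.499
Φ⁻¹(FA) = Φ⁻¹(0.492) = -0.020
ln β = −½·[z(H)² − z(FA)²] = −0.5 × (0.249 − 0.000) = -0.1245

ln β = -0.12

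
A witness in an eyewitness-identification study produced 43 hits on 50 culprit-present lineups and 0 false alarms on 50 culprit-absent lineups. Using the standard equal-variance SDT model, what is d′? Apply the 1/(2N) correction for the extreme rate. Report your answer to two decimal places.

d′ = 3.41

The false-alarm rate is 0/50 = 0, so apply the 1/(2N) correction: FA → 1/(2·50) = 0.01000.
z(H) = z(0.86000) = 1.080
z(FA) = z(0.01000) = -2.326
d' = 1.080 − (-2.326) = 3.406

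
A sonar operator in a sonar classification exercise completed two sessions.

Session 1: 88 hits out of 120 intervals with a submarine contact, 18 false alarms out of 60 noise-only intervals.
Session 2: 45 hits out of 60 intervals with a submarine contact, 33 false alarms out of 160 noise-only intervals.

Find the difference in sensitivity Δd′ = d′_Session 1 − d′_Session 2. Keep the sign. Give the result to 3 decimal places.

Δd′ = -0.347

Session 1: z(0.7333) = 0.6228, z(0.3000) = -0.5244, d' = 1.1472
Session 2: z(0.7500) = 0.6745, z(0.2062) = -0.8197, d' = 1.4942
Δd' = d'_Session 1 − d'_Session 2 = 1.1472 − 1.4942 = -0.3470
Session 2 has the higher sensitivity.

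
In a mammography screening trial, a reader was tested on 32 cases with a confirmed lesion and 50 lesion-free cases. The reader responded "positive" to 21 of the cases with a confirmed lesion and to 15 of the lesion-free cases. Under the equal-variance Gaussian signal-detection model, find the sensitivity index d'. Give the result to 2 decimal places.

H = 21/32 = 0.6562
FA = 15/50 = 0.3000
z(0.6562) = 0.402, z(0.3000) = -0.524
d' = z(H) − z(FA) = 0.402 − (-0.524) = 0.926

d' = 0.93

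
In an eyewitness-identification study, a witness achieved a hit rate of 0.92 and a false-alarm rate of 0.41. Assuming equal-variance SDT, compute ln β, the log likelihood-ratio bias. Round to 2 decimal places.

z(H) = 1.405
z(FA) = -0.228
ln β = −½·[z(H)² − z(FA)²] = −0.5 × (1.974 − 0.052) = -0.961

ln β = -0.96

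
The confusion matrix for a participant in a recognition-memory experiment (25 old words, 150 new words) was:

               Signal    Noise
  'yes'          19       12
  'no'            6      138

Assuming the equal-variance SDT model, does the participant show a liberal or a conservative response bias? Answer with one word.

conservative

z(H) = 0.706, z(FA) = -1.405
c = −½·(z(H) + z(FA)) = 0.3495
c > 0 → conservative criterion (biased toward responding “no”).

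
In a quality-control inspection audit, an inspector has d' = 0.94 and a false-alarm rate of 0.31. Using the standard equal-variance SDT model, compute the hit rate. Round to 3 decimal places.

hit rate = 0.672

z(false-alarm rate) = z(0.31) = -0.4959
z(H) = z(FA) + d' = -0.4959 + 0.94 = 0.4441
hit rate = Φ(0.4441) = 0.6715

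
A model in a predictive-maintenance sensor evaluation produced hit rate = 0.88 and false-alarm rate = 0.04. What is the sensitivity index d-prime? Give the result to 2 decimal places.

d-prime = 2.93

z(0.88) = 1.175, z(0.04) = -1.751
d' = z(H) − z(FA) = 1.175 − (-1.751) = 2.926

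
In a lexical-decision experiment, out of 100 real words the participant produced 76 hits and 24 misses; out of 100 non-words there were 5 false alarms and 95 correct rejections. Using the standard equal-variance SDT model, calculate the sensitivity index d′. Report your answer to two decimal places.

d′ = 2.35

H = 76/100 = 0.7600
FA = 5/100 = 0.0500
z(H) = z(0.7600) = 0.7063
z(FA) = z(0.0500) = -1.6449
d' = z(H) − z(FA) = 0.7063 − (-1.6449) = 2.3512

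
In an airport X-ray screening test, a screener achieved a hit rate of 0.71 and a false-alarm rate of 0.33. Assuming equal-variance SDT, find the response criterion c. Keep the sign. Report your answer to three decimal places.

z(0.71) = 0.5534, z(0.33) = -0.4399
c = −½·[z(H) + z(FA)] = −0.5 × (0.5534 + (-0.4399)) = -0.05675
c < 0: the screener has a liberal response bias.

c = -0.057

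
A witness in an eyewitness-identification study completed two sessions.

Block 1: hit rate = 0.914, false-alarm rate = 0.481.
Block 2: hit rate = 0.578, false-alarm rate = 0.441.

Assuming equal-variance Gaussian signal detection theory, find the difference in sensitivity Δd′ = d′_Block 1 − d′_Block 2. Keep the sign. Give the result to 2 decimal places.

Δd′ = 1.07

Block 1: z(0.914) = 1.366, z(0.481) = -0.048, d' = 1.414
Block 2: z(0.578) = 0.197, z(0.441) = -0.148, d' = 0.345
Δd' = d'_Block 1 − d'_Block 2 = 1.414 − 0.345 = 1.069
Block 1 has the higher sensitivity.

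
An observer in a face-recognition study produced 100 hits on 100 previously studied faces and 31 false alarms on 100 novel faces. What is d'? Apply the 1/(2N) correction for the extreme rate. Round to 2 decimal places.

The hit rate is 100/100 = 1, so apply the 1/(2N) correction: H → 1 − 1/(2·100) = 0.99500.
z(H) = z(0.99500) = 2.576
z(FA) = z(0.31000) = -0.496
d' = 2.576 − (-0.496) = 3.072

d' = 3.07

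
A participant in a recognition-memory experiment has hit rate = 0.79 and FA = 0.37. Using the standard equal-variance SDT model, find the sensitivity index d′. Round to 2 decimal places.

z(H) = z(0.79) = 0.806
z(FA) = z(0.37) = -0.332
d' = z(H) − z(FA) = 0.806 − (-0.332) = 1.138

d′ = 1.14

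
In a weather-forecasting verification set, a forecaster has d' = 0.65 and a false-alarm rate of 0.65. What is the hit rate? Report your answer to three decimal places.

z(false-alarm rate) = z(0.65) = 0.3853
z(H) = z(FA) + d' = 0.3853 + 0.65 = 1.0353
hit rate = Φ(1.0353) = 0.8497

hit rate = 0.850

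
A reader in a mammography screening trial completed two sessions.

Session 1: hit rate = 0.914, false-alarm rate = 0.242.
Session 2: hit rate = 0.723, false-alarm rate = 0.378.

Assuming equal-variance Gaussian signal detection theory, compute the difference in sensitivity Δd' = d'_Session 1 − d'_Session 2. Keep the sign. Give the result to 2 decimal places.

Δd' = 1.16

Session 1: z(0.914) = 1.366, z(0.242) = -0.700, d' = 2.066
Session 2: z(0.723) = 0.592, z(0.378) = -0.311, d' = 0.903
Δd' = d'_Session 1 − d'_Session 2 = 2.066 − 0.903 = 1.163
Session 1 has the higher sensitivity.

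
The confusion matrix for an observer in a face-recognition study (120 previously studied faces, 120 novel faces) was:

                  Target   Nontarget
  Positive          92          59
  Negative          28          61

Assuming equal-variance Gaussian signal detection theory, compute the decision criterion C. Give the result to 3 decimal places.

H = 92/120 = 0.7667
FA = 59/120 = 0.4917
z(H) = 0.7280
z(FA) = -0.0208
c = −½·[z(H) + z(FA)] = −0.5 × (0.7280 + (-0.0208)) = -0.3536
c < 0: the observer has a liberal response bias.

C = -0.354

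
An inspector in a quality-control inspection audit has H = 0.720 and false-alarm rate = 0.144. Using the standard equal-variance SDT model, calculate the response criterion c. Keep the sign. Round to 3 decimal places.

Φ⁻¹(0.720) = 0.5828, Φ⁻¹(0.144) = -1.0625
c = −½·[z(H) + z(FA)] = −0.5 × (0.5828 + (-1.0625)) = 0.23985
c > 0: the inspector has a conservative response bias.

c = 0.240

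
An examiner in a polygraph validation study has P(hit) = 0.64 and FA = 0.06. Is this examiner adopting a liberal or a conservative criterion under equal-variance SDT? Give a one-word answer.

z(H) = 0.358, z(FA) = -1.555
c = −½·(z(H) + z(FA)) = 0.5985
c > 0 → conservative criterion (biased toward responding “no”).

conservative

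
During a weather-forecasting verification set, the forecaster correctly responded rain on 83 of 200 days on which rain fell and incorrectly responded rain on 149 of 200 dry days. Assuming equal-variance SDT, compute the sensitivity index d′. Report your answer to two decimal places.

d′ = -0.87

H = 83/200 = 0.4150
FA = 149/200 = 0.7450
z(H) = -0.2147
z(FA) = 0.6588
d' = z(H) − z(FA) = -0.2147 − 0.6588 = -0.8735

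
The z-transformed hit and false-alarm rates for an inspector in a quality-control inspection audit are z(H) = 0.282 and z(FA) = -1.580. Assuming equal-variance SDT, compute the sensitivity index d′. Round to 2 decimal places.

d′ = 1.86

d' = z(H) − z(FA) = 0.282 − (-1.580) = 1.862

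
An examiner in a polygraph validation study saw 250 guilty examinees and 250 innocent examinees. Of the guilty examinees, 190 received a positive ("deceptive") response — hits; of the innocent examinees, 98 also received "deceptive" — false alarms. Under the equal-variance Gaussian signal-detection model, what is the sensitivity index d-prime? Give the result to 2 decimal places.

H = 190/250 = 0.7600
FA = 98/250 = 0.3920
z(0.7600) = 0.7063, z(0.3920) = -0.2741
d' = z(H) − z(FA) = 0.7063 − (-0.2741) = 0.9804

d-prime = 0.98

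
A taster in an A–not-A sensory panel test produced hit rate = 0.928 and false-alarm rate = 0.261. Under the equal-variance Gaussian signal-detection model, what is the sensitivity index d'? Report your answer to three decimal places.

Φ⁻¹(H) = Φ⁻¹(0.928) = 1.4611
Φ⁻¹(FA) = Φ⁻¹(0.261) = -0.6403
d' = z(H) − z(FA) = 1.4611 − (-0.6403) = 2.1014

d' = 2.101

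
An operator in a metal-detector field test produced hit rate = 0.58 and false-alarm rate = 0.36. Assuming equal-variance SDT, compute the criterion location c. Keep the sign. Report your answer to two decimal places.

z(0.58) = 0.2019, z(0.36) = -0.3585
c = −½·[z(H) + z(FA)] = −0.5 × (0.2019 + (-0.3585)) = 0.0783
c > 0: the operator has a conservative response bias.

c = 0.08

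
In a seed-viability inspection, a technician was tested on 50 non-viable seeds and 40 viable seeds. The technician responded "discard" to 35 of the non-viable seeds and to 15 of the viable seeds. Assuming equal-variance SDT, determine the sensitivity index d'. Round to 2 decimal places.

d' = 0.84

H = 35/50 = 0.7000
FA = 15/40 = 0.3750
z(H) = 0.524
z(FA) = -0.319
d' = z(H) − z(FA) = 0.524 − (-0.319) = 0.843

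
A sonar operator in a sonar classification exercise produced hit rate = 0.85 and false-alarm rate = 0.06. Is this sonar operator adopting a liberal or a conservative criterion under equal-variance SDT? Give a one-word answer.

conservative

z(H) = 1.036, z(FA) = -1.555
c = −½·(z(H) + z(FA)) = 0.2595
c > 0 → conservative criterion (biased toward responding “no”).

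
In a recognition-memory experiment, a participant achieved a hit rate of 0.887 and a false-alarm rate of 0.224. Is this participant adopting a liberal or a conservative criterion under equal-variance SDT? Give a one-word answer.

z(H) = 1.211, z(FA) = -0.759
c = −½·(z(H) + z(FA)) = -0.226
c < 0 → liberal criterion (biased toward responding “yes”).

liberal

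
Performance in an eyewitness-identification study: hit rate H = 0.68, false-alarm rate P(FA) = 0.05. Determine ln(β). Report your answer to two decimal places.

z(H) = z(0.68) = 0.468
z(FA) = z(0.05) = -1.645
ln β = −½·[z(H)² − z(FA)²] = −0.5 × (0.219 − 2.706) = 1.2435

ln β = 1.24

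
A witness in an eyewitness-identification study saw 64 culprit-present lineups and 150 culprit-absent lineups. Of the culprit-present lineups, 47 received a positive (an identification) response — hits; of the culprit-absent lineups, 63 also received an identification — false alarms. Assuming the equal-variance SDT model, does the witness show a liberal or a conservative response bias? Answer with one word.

liberal

z(H) = 0.626, z(FA) = -0.202
c = −½·(z(H) + z(FA)) = -0.212
c < 0 → liberal criterion (biased toward responding “yes”).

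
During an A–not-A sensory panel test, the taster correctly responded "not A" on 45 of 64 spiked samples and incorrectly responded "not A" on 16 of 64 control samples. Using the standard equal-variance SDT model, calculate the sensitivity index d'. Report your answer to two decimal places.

d' = 1.21

H = 45/64 = 0.7031
FA = 16/64 = 0.2500
Φ⁻¹(0.7031) = 0.5333, Φ⁻¹(0.2500) = -0.6745
d' = z(H) − z(FA) = 0.5333 − (-0.6745) = 1.2078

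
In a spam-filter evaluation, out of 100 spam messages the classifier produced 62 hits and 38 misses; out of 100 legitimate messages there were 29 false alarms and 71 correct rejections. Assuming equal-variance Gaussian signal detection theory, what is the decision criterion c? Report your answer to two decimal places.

c = 0.12

H = 62/100 = 0.6200
FA = 29/100 = 0.2900
z(0.6200) = 0.3055, z(0.2900) = -0.5534
c = −½·[z(H) + z(FA)] = −0.5 × (0.3055 + (-0.5534)) = 0.12395
c > 0: the classifier has a conservative response bias.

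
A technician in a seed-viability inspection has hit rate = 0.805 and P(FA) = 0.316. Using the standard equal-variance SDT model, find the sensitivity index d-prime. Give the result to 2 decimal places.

Φ⁻¹(H) = Φ⁻¹(0.805) = 0.8596
Φ⁻¹(FA) = Φ⁻¹(0.316) = -0.4789
d' = z(H) − z(FA) = 0.8596 − (-0.4789) = 1.3385

d-prime = 1.34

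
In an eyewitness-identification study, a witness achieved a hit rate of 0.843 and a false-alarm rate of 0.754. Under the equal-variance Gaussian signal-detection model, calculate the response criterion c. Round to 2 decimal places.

z(H) = z(0.843) = 1.007
z(FA) = z(0.754) = 0.687
c = −½·[z(H) + z(FA)] = −0.5 × (1.007 + 0.687) = -0.847
c < 0: the witness has a liberal response bias.

c = -0.85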